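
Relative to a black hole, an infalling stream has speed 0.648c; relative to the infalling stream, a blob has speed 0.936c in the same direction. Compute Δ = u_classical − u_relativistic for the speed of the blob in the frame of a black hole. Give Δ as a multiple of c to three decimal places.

Δ = 0.598c

Galilean: u_cl = 0.936 + 0.648 = 1.5840.
Relativistic: u_rel = (0.936 + 0.648) / (1 + 0.936·0.648) = 1.5840/1.6065 = 0.9860.
Δ = 1.5840 − 0.9860 = 0.5980.
(The classical prediction exceeds c; the relativistic result does not.)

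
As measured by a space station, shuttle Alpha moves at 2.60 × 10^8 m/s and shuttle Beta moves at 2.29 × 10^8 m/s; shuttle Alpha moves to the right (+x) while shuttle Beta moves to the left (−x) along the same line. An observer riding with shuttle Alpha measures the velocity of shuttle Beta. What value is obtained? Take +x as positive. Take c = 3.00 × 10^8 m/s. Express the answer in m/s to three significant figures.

β_A = 0.867, β_B = -0.763 (dividing each by c = 3.00 × 10^8 m/s).
Transform to A's frame with the inverse velocity-addition law: u' = (u − v)/(1 − uv/c²), taking u = β_B and v = β_A.
u' = (-0.763 − 0.867) / (1 − (0.867)(-0.763)) = -1.6300/1.6616 = -0.9810.
u' = -0.9810 × 3.00 × 10^8 m/s.

-2.94 × 10^8 m/s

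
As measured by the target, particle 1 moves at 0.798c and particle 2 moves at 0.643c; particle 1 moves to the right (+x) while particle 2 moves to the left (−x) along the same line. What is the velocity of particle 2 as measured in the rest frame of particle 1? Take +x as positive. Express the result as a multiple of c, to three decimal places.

β_A = 0.798, β_B = -0.643.
Transform to A's frame with the inverse velocity-addition law: u' = (u − v)/(1 − uv/c²), taking u = β_B and v = β_A.
u' = (-0.643 − 0.798) / (1 − (0.798)(-0.643)) = -1.4410/1.5131 = -0.9523.

-0.952c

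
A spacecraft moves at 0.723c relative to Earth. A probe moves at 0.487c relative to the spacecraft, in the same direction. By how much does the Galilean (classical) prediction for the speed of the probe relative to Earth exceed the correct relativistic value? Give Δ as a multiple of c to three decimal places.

Δ = 0.315c

Galilean: u_cl = 0.487 + 0.723 = 1.2100.
Relativistic: u_rel = (0.487 + 0.723) / (1 + 0.487·0.723) = 1.2100/1.3521 = 0.8949.
Δ = 1.2100 − 0.8949 = 0.3151.
(The classical prediction exceeds c; the relativistic result does not.)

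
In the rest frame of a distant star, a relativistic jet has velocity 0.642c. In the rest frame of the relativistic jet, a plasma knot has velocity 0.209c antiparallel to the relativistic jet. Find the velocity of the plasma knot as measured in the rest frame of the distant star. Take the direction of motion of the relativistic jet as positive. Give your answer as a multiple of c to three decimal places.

With v = 0.642 and u' = -0.209 (in units of c),
u = (u' + v)/(1 + u'v/c²):
u = (-0.209 + 0.642) / (1 + (-0.209)·0.642) = 0.4330/0.8658 = 0.5001

+0.500c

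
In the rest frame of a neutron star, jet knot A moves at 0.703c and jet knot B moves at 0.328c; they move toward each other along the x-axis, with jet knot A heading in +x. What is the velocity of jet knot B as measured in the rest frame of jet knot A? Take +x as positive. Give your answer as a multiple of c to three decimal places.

β_A = 0.703, β_B = -0.328.
Transform to A's frame with the inverse velocity-addition law: u' = (u − v)/(1 − uv/c²), taking u = β_B and v = β_A.
u' = (-0.328 − 0.703) / (1 − (0.703)(-0.328)) = -1.0310/1.2306 = -0.8378.

-0.838c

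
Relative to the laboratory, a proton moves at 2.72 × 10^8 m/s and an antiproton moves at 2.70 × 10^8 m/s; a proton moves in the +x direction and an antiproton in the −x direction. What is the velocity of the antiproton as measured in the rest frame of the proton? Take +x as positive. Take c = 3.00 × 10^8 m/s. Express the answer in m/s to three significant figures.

-2.98 × 10^8 m/s

β_A = 0.907, β_B = -0.900 (dividing each by c = 3.00 × 10^8 m/s).
Transform to A's frame with the inverse velocity-addition law: u' = (u − v)/(1 − uv/c²), taking u = β_B and v = β_A.
u' = (-0.900 − 0.907) / (1 − (0.907)(-0.900)) = -1.8067/1.8160 = -0.9949.
u' = -0.9949 × 3.00 × 10^8 m/s.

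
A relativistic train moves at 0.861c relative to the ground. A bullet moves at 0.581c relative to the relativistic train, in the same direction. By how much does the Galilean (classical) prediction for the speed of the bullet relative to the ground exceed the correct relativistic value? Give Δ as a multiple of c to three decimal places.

Galilean: u_cl = 0.581 + 0.861 = 1.4420.
Relativistic: u_rel = (0.581 + 0.861) / (1 + 0.581·0.861) = 1.4420/1.5002 = 0.9612.
Δ = 1.4420 − 0.9612 = 0.4808.
(The classical prediction exceeds c; the relativistic result does not.)

Δ = 0.481c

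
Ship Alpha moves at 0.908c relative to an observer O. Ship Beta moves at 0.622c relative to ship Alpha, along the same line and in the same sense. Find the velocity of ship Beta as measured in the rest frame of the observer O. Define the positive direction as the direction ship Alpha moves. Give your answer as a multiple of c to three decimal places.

0.978c

With v = 0.908 and u' = 0.622 (in units of c),
u = (u' + v)/(1 + u'v/c²):
u = (0.622 + 0.908) / (1 + 0.622·0.908) = 1.5300/1.5648 = 0.9778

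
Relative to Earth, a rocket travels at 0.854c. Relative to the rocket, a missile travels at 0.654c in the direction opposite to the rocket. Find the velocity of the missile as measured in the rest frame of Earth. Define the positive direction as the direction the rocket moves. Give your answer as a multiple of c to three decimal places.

With v = 0.854 and u' = -0.654 (in units of c),
u = (u' + v)/(1 + u'v/c²):
u = (-0.654 + 0.854) / (1 + (-0.654)·0.854) = 0.2000/0.4415 = 0.4530

+0.453c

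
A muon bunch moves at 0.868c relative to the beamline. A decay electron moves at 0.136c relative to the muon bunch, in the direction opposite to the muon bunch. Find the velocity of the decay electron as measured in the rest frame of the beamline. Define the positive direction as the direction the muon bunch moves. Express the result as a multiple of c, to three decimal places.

With v = 0.868 and u' = -0.136 (in units of c),
u = (u' + v)/(1 + u'v/c²):
u = (-0.136 + 0.868) / (1 + (-0.136)·0.868) = 0.7320/0.8820 = 0.8300

+0.830c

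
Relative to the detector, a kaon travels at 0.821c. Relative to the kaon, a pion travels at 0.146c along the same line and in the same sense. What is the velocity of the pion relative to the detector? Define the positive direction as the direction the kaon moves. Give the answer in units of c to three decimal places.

With v = 0.821 and u' = 0.146 (in units of c),
u = (u' + v)/(1 + u'v/c²):
u = (0.146 + 0.821) / (1 + 0.146·0.821) = 0.9670/1.1199 = 0.8635
(Galilean addition would give +0.967c.)

0.863c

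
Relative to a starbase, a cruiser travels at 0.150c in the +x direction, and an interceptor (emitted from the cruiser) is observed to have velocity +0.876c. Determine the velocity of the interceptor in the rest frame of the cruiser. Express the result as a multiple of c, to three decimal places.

Invert the composition law: u' = (u − v)/(1 − uv/c²).
u' = (0.876 − 0.150) / (1 − (0.876)(0.150)) = 0.7260/0.8686 = 0.8358.

+0.836c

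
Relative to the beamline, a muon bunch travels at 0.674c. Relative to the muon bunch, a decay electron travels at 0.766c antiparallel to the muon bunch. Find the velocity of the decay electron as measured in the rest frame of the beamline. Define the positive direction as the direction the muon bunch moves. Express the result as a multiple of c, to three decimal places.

With v = 0.674 and u' = -0.766 (in units of c),
u = (u' + v)/(1 + u'v/c²):
u = (-0.766 + 0.674) / (1 + (-0.766)·0.674) = -0.0920/0.4837 = -0.1902

-0.190c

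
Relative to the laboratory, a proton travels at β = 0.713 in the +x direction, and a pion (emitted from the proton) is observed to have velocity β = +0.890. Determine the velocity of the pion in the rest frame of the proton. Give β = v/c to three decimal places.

β = +0.484

Invert the composition law: u' = (u − v)/(1 − uv/c²).
u' = (0.890 − 0.713) / (1 − (0.890)(0.713)) = 0.1770/0.3654 = 0.4844.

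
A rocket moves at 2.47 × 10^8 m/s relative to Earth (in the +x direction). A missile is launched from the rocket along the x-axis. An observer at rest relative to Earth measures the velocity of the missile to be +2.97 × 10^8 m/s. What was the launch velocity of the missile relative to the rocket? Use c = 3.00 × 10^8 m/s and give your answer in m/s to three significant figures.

+2.70 × 10^8 m/s

v = 0.823c, u = 0.990c.
Invert the composition law: u' = (u − v)/(1 − uv/c²).
u' = (0.990 − 0.823) / (1 − (0.990)(0.823)) = 0.1667/0.1849 = 0.9014.
u' = 0.9014 × 3.00 × 10^8 m/s.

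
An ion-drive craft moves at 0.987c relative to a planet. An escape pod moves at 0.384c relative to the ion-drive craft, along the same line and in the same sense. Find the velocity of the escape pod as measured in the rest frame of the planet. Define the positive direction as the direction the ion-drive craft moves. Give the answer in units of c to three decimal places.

0.994c

With v = 0.987 and u' = 0.384 (in units of c),
u = (u' + v)/(1 + u'v/c²):
u = (0.384 + 0.987) / (1 + 0.384·0.987) = 1.3710/1.3790 = 0.9942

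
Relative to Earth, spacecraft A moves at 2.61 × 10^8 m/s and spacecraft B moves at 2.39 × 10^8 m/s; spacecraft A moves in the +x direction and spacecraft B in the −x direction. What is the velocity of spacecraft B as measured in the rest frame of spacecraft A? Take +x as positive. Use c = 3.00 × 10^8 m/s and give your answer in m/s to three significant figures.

β_A = 0.870, β_B = -0.797 (dividing each by c = 3.00 × 10^8 m/s).
Transform to A's frame with the inverse velocity-addition law: u' = (u − v)/(1 − uv/c²), taking u = β_B and v = β_A.
u' = (-0.797 − 0.870) / (1 − (0.870)(-0.797)) = -1.6667/1.6931 = -0.9844.
u' = -0.9844 × 3.00 × 10^8 m/s.

-2.95 × 10^8 m/s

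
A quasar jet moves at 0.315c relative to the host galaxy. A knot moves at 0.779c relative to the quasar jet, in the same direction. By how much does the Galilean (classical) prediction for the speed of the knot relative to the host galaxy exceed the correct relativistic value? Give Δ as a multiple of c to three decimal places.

Δ = 0.216c

Galilean: u_cl = 0.779 + 0.315 = 1.0940.
Relativistic: u_rel = (0.779 + 0.315) / (1 + 0.779·0.315) = 1.0940/1.2454 = 0.8784.
Δ = 1.0940 − 0.8784 = 0.2156.
(The classical prediction exceeds c; the relativistic result does not.)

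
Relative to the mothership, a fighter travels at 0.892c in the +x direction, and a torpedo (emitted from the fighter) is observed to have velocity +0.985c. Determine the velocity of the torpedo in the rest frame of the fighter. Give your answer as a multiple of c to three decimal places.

+0.766c

Invert the composition law: u' = (u − v)/(1 − uv/c²).
u' = (0.985 − 0.892) / (1 − (0.985)(0.892)) = 0.0930/0.1214 = 0.7662.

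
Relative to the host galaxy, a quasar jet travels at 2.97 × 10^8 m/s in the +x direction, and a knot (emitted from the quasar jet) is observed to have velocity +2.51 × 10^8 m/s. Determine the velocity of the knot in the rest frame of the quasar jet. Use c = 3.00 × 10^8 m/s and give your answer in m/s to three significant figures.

-2.68 × 10^8 m/s

v = 0.990c, u = 0.837c.
Invert the composition law: u' = (u − v)/(1 − uv/c²).
u' = (0.837 − 0.990) / (1 − (0.837)(0.990)) = -0.1533/0.1717 = -0.8930.
u' = -0.8930 × 3.00 × 10^8 m/s.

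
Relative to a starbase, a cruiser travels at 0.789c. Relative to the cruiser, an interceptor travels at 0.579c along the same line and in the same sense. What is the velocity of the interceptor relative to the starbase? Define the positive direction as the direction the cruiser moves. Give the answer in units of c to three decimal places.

With v = 0.789 and u' = 0.579 (in units of c),
u = (u' + v)/(1 + u'v/c²):
u = (0.579 + 0.789) / (1 + 0.579·0.789) = 1.3680/1.4568 = 0.9390
(Galilean addition would give +1.368c, exceeding c.)

0.939c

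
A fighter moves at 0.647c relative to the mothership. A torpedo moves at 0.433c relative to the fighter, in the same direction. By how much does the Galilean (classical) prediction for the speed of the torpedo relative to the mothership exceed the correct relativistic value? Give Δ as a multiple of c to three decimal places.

Δ = 0.236c

Galilean: u_cl = 0.433 + 0.647 = 1.0800.
Relativistic: u_rel = (0.433 + 0.647) / (1 + 0.433·0.647) = 1.0800/1.2802 = 0.8437.
Δ = 1.0800 − 0.8437 = 0.2363.
(The classical prediction exceeds c; the relativistic result does not.)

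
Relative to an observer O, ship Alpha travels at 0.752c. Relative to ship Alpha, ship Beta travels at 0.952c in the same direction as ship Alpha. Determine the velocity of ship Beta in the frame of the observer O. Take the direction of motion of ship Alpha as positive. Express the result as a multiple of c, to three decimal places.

0.993c

With v = 0.752 and u' = 0.952 (in units of c),
u = (u' + v)/(1 + u'v/c²):
u = (0.952 + 0.752) / (1 + 0.952·0.752) = 1.7040/1.7159 = 0.9931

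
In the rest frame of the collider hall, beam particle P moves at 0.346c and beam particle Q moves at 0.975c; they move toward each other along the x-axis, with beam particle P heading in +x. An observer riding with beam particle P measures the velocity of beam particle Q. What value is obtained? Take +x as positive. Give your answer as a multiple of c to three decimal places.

β_A = 0.346, β_B = -0.975.
Transform to A's frame with the inverse velocity-addition law: u' = (u − v)/(1 − uv/c²), taking u = β_B and v = β_A.
u' = (-0.975 − 0.346) / (1 − (0.346)(-0.975)) = -1.3210/1.3374 = -0.9878.

-0.988c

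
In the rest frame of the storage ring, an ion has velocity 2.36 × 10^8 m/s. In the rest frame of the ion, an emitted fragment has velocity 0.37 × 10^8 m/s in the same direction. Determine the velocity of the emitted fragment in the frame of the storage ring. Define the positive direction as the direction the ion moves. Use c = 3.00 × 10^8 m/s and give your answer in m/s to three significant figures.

In units of c (dividing by 3.00 × 10^8 m/s): v = 0.787, u' = 0.123.
u = (u' + v)/(1 + u'v/c²):
u = (0.123 + 0.787) / (1 + 0.123·0.787) = 0.9100/1.0970 = 0.8295
(Galilean addition would give +0.910c.)
Converting back: u = 0.8295 × 3.00 × 10^8 m/s.

2.49 × 10^8 m/s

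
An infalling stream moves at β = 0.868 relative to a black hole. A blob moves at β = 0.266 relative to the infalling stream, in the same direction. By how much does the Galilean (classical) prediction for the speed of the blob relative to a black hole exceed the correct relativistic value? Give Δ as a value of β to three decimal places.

Galilean: u_cl = 0.266 + 0.868 = 1.1340.
Relativistic: u_rel = (0.266 + 0.868) / (1 + 0.266·0.868) = 1.1340/1.2309 = 0.9213.
Δ = 1.1340 − 0.9213 = 0.2127.
(The classical prediction exceeds c; the relativistic result does not.)

Δ = 0.213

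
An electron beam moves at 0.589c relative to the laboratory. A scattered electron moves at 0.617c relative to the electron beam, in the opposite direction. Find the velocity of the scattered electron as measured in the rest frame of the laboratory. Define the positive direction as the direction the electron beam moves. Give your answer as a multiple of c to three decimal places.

With v = 0.589 and u' = -0.617 (in units of c),
u = (u' + v)/(1 + u'v/c²):
u = (-0.617 + 0.589) / (1 + (-0.617)·0.589) = -0.0280/0.6366 = -0.0440
(Galilean addition would give -0.028c.)

-0.044c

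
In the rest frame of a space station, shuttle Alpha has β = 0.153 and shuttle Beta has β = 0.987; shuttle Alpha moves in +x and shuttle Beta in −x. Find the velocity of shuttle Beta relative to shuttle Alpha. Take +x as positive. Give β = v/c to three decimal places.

β = -0.990

β_A = 0.153, β_B = -0.987.
Transform to A's frame with the inverse velocity-addition law: u' = (u − v)/(1 − uv/c²), taking u = β_B and v = β_A.
u' = (-0.987 − 0.153) / (1 − (0.153)(-0.987)) = -1.1400/1.1510 = -0.9904.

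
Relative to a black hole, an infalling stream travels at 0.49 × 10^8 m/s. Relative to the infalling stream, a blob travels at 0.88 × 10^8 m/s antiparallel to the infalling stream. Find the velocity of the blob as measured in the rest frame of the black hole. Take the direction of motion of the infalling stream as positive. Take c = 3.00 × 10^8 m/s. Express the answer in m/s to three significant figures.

-4.10 × 10^7 m/s

In units of c (dividing by 3.00 × 10^8 m/s): v = 0.163, u' = -0.293.
u = (u' + v)/(1 + u'v/c²):
u = (-0.293 + 0.163) / (1 + (-0.293)·0.163) = -0.1300/0.9521 = -0.1365
(Galilean addition would give -0.130c.)
Converting back: u = -0.1365 × 3.00 × 10^8 m/s.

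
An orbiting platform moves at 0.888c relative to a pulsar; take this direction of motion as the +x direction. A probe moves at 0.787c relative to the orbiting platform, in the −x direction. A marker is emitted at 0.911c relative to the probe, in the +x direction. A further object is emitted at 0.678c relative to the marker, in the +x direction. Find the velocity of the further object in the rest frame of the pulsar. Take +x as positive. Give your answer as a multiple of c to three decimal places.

Apply u = (u' + v)/(1 + u'v/c²) successively, working outward toward the pulsar.
Start: velocity of the orbiting platform relative to the pulsar = 0.8880c.
Compose with the probe (u' = -0.787 in the orbiting platform frame): u_1 = (-0.787 + 0.888) / (1 + (-0.787)·0.888) = 0.1010/0.3011 = 0.3354.
Compose with the marker (u' = 0.911 in the probe frame): u_2 = (0.911 + 0.335) / (1 + 0.911·0.335) = 1.2464/1.3055 = 0.9547.
Compose with the further object (u' = 0.678 in the marker frame): u_3 = (0.678 + 0.955) / (1 + 0.678·0.955) = 1.6327/1.6473 = 0.9911.

+0.991c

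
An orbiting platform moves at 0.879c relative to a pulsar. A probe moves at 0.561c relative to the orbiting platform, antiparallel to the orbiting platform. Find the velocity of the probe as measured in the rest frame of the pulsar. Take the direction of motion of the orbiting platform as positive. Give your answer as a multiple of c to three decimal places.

+0.627c

With v = 0.879 and u' = -0.561 (in units of c),
u = (u' + v)/(1 + u'v/c²):
u = (-0.561 + 0.879) / (1 + (-0.561)·0.879) = 0.3180/0.5069 = 0.6274
(Galilean addition would give +0.318c.)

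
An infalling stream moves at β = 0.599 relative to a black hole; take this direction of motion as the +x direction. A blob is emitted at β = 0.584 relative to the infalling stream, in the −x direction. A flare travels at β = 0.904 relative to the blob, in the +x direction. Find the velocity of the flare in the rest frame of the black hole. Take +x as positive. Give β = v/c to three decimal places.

Apply u = (u' + v)/(1 + u'v/c²) successively, working outward toward the black hole.
Start: velocity of the infalling stream relative to the black hole = 0.5990c.
Compose with the blob (u' = -0.584 in the infalling stream frame): u_1 = (-0.584 + 0.599) / (1 + (-0.584)·0.599) = 0.0150/0.6502 = 0.0231.
Compose with the flare (u' = 0.904 in the blob frame): u_2 = (0.904 + 0.023) / (1 + 0.904·0.023) = 0.9271/1.0209 = 0.9081.

β = +0.908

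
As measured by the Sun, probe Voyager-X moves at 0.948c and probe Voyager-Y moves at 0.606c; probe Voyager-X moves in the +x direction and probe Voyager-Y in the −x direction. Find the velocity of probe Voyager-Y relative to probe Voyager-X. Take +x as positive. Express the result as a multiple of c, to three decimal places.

β_A = 0.948, β_B = -0.606.
Transform to A's frame with the inverse velocity-addition law: u' = (u − v)/(1 − uv/c²), taking u = β_B and v = β_A.
u' = (-0.606 − 0.948) / (1 − (0.948)(-0.606)) = -1.5540/1.5745 = -0.9870.

-0.987c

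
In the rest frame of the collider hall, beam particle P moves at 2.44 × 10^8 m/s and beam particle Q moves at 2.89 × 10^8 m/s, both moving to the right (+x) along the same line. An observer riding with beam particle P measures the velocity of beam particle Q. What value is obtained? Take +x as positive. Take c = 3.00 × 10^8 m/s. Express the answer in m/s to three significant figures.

+2.08 × 10^8 m/s

β_A = 0.813, β_B = 0.963 (dividing each by c = 3.00 × 10^8 m/s).
Transform to A's frame with the inverse velocity-addition law: u' = (u − v)/(1 − uv/c²), taking u = β_B and v = β_A.
u' = (0.963 − 0.813) / (1 − (0.813)(0.963)) = 0.1500/0.2165 = 0.6929.
u' = 0.6929 × 3.00 × 10^8 m/s.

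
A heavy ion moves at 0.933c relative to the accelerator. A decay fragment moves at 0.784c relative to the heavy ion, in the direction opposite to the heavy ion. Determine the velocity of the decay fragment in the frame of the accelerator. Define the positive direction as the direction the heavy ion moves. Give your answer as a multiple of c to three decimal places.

With v = 0.933 and u' = -0.784 (in units of c),
u = (u' + v)/(1 + u'v/c²):
u = (-0.784 + 0.933) / (1 + (-0.784)·0.933) = 0.1490/0.2685 = 0.5549
(Galilean addition would give +0.149c.)

+0.555c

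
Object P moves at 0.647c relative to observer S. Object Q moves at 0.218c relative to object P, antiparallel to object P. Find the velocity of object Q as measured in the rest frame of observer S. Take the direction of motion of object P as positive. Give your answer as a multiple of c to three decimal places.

+0.499c

With v = 0.647 and u' = -0.218 (in units of c),
u = (u' + v)/(1 + u'v/c²):
u = (-0.218 + 0.647) / (1 + (-0.218)·0.647) = 0.4290/0.8590 = 0.4994
(Galilean addition would give +0.429c.)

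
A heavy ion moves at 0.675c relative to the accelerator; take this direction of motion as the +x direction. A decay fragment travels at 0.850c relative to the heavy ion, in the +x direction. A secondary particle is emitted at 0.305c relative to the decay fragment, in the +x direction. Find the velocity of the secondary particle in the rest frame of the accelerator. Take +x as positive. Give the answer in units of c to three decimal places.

0.983c

Apply u = (u' + v)/(1 + u'v/c²) successively, working outward toward the accelerator.
Start: velocity of the heavy ion relative to the accelerator = 0.6750c.
Compose with the decay fragment (u' = 0.850 in the heavy ion frame): u_1 = (0.850 + 0.675) / (1 + 0.850·0.675) = 1.5250/1.5737 = 0.9690.
Compose with the secondary particle (u' = 0.305 in the decay fragment frame): u_2 = (0.305 + 0.969) / (1 + 0.305·0.969) = 1.2740/1.2956 = 0.9834.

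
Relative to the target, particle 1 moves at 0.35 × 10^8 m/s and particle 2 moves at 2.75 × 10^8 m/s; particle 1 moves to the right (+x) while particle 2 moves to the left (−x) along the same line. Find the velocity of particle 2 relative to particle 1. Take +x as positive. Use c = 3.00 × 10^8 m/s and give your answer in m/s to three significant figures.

β_A = 0.117, β_B = -0.917 (dividing each by c = 3.00 × 10^8 m/s).
Transform to A's frame with the inverse velocity-addition law: u' = (u − v)/(1 − uv/c²), taking u = β_B and v = β_A.
u' = (-0.917 − 0.117) / (1 − (0.117)(-0.917)) = -1.0333/1.1069 = -0.9335.
u' = -0.9335 × 3.00 × 10^8 m/s.

-2.80 × 10^8 m/s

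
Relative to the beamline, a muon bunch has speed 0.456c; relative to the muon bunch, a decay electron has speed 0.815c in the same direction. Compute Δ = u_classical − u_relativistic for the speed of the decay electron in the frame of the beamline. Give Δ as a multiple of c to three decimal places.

Galilean: u_cl = 0.815 + 0.456 = 1.2710.
Relativistic: u_rel = (0.815 + 0.456) / (1 + 0.815·0.456) = 1.2710/1.3716 = 0.9266.
Δ = 1.2710 − 0.9266 = 0.3444.
(The classical prediction exceeds c; the relativistic result does not.)

Δ = 0.344c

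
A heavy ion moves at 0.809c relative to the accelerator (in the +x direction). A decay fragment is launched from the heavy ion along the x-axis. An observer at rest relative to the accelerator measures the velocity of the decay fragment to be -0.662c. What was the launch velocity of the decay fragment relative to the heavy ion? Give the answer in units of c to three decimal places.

-0.958c

Invert the composition law: u' = (u − v)/(1 − uv/c²).
u' = (-0.662 − 0.809) / (1 − (-0.662)(0.809)) = -1.4710/1.5356 = -0.9580.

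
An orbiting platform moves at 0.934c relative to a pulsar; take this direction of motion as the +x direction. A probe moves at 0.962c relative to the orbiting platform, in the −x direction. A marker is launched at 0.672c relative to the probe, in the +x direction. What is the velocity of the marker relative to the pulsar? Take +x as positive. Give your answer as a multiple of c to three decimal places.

+0.486c

Apply u = (u' + v)/(1 + u'v/c²) successively, working outward toward the pulsar.
Start: velocity of the orbiting platform relative to the pulsar = 0.9340c.
Compose with the probe (u' = -0.962 in the orbiting platform frame): u_1 = (-0.962 + 0.934) / (1 + (-0.962)·0.934) = -0.0280/0.1015 = -0.2759.
Compose with the marker (u' = 0.672 in the probe frame): u_2 = (0.672 + (-0.276)) / (1 + 0.672·(-0.276)) = 0.3961/0.8146 = 0.4863.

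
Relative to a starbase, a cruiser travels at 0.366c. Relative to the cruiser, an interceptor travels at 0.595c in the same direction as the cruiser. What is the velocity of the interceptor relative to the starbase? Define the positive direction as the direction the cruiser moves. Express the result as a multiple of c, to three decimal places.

With v = 0.366 and u' = 0.595 (in units of c),
u = (u' + v)/(1 + u'v/c²):
u = (0.595 + 0.366) / (1 + 0.595·0.366) = 0.9610/1.2178 = 0.7891
(Galilean addition would give +0.961c.)

0.789c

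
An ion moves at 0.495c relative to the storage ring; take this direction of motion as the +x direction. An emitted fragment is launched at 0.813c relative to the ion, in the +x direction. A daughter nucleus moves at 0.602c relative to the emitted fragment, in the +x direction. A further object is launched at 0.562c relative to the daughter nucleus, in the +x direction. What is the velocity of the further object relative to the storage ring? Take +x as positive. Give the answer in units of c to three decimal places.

Apply u = (u' + v)/(1 + u'v/c²) successively, working outward toward the storage ring.
Start: velocity of the ion relative to the storage ring = 0.4950c.
Compose with the emitted fragment (u' = 0.813 in the ion frame): u_1 = (0.813 + 0.495) / (1 + 0.813·0.495) = 1.3080/1.4024 = 0.9327.
Compose with the daughter nucleus (u' = 0.602 in the emitted fragment frame): u_2 = (0.602 + 0.933) / (1 + 0.602·0.933) = 1.5347/1.5615 = 0.9828.
Compose with the further object (u' = 0.562 in the daughter nucleus frame): u_3 = (0.562 + 0.983) / (1 + 0.562·0.983) = 1.5448/1.5524 = 0.9952.

0.995c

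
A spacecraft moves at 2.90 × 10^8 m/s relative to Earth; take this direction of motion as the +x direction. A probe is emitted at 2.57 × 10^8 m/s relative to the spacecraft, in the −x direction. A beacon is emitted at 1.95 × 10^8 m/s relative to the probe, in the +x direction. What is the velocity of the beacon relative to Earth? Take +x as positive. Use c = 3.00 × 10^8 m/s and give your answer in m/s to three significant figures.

Apply u = (u' + v)/(1 + u'v/c²) successively, working outward toward Earth.
(Dividing each given speed by c = 3.00 × 10^8 m/s to work in units of c.)
Start: velocity of the spacecraft relative to Earth = 0.9667c.
Compose with the probe (u' = -0.857 in the spacecraft frame): u_1 = (-0.857 + 0.967) / (1 + (-0.857)·0.967) = 0.1100/0.1719 = 0.6399.
Compose with the beacon (u' = 0.650 in the probe frame): u_2 = (0.650 + 0.640) / (1 + 0.650·0.640) = 1.2899/1.4160 = 0.9110.
So u = 0.9110 × 3.00 × 10^8 m/s.

+2.73 × 10^8 m/s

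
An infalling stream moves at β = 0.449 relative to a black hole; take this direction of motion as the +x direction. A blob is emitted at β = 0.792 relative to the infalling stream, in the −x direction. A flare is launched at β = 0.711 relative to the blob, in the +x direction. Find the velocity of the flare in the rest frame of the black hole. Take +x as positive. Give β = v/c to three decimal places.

β = +0.288

Apply u = (u' + v)/(1 + u'v/c²) successively, working outward toward the black hole.
Start: velocity of the infalling stream relative to the black hole = 0.4490c.
Compose with the blob (u' = -0.792 in the infalling stream frame): u_1 = (-0.792 + 0.449) / (1 + (-0.792)·0.449) = -0.3430/0.6444 = -0.5323.
Compose with the flare (u' = 0.711 in the blob frame): u_2 = (0.711 + (-0.532)) / (1 + 0.711·(-0.532)) = 0.1787/0.6215 = 0.2875.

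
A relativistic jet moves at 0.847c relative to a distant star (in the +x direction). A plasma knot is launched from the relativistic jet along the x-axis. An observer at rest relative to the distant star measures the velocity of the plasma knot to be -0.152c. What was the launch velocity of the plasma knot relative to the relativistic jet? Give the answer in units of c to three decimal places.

Invert the composition law: u' = (u − v)/(1 − uv/c²).
u' = (-0.152 − 0.847) / (1 − (-0.152)(0.847)) = -0.9990/1.1287 = -0.8851.

-0.885c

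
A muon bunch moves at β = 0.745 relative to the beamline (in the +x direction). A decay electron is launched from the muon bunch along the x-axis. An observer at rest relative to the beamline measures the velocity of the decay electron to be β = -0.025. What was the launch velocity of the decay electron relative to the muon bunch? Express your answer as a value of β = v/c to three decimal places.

β = -0.756

Invert the composition law: u' = (u − v)/(1 − uv/c²).
u' = (-0.025 − 0.745) / (1 − (-0.025)(0.745)) = -0.7700/1.0186 = -0.7559.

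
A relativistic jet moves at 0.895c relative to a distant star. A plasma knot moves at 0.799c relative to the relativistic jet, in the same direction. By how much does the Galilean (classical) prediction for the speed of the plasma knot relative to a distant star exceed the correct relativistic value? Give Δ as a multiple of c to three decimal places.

Galilean: u_cl = 0.799 + 0.895 = 1.6940.
Relativistic: u_rel = (0.799 + 0.895) / (1 + 0.799·0.895) = 1.6940/1.7151 = 0.9877.
Δ = 1.6940 − 0.9877 = 0.7063.
(The classical prediction exceeds c; the relativistic result does not.)

Δ = 0.706c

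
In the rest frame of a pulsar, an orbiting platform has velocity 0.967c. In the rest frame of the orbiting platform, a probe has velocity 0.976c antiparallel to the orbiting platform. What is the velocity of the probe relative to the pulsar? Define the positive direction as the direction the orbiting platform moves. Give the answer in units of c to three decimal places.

-0.160c

With v = 0.967 and u' = -0.976 (in units of c),
u = (u' + v)/(1 + u'v/c²):
u = (-0.976 + 0.967) / (1 + (-0.976)·0.967) = -0.0090/0.0562 = -0.1601
(Galilean addition would give -0.009c.)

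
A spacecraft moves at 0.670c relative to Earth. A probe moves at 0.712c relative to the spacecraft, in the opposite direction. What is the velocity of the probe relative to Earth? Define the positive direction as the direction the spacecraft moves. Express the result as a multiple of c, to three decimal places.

With v = 0.670 and u' = -0.712 (in units of c),
u = (u' + v)/(1 + u'v/c²):
u = (-0.712 + 0.670) / (1 + (-0.712)·0.670) = -0.0420/0.5230 = -0.0803
(Galilean addition would give -0.042c.)

-0.080c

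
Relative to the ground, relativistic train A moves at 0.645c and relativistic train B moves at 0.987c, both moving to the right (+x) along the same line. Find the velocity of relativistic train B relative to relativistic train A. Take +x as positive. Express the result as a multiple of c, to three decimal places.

+0.941c

β_A = 0.645, β_B = 0.987.
Transform to A's frame with the inverse velocity-addition law: u' = (u − v)/(1 − uv/c²), taking u = β_B and v = β_A.
u' = (0.987 − 0.645) / (1 − (0.645)(0.987)) = 0.3420/0.3634 = 0.9412.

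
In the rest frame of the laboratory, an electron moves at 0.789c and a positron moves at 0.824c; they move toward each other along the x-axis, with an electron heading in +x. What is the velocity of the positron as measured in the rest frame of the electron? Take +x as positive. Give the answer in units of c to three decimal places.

β_A = 0.789, β_B = -0.824.
Transform to A's frame with the inverse velocity-addition law: u' = (u − v)/(1 − uv/c²), taking u = β_B and v = β_A.
u' = (-0.824 − 0.789) / (1 − (0.789)(-0.824)) = -1.6130/1.6501 = -0.9775.

-0.977c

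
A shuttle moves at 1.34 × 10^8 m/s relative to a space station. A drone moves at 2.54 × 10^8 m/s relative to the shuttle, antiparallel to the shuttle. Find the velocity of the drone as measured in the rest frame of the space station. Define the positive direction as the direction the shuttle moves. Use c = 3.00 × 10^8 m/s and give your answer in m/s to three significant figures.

In units of c (dividing by 3.00 × 10^8 m/s): v = 0.447, u' = -0.847.
u = (u' + v)/(1 + u'v/c²):
u = (-0.847 + 0.447) / (1 + (-0.847)·0.447) = -0.4000/0.6218 = -0.6433
(Galilean addition would give -0.400c.)
Converting back: u = -0.6433 × 3.00 × 10^8 m/s.

-1.93 × 10^8 m/s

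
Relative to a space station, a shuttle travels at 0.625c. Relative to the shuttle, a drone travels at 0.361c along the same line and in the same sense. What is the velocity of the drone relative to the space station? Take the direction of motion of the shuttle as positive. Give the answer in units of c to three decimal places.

0.804c

With v = 0.625 and u' = 0.361 (in units of c),
u = (u' + v)/(1 + u'v/c²):
u = (0.361 + 0.625) / (1 + 0.361·0.625) = 0.9860/1.2256 = 0.8045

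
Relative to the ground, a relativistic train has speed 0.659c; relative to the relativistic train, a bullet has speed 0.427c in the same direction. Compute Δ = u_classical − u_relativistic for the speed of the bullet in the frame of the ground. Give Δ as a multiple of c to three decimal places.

Galilean: u_cl = 0.427 + 0.659 = 1.0860.
Relativistic: u_rel = (0.427 + 0.659) / (1 + 0.427·0.659) = 1.0860/1.2814 = 0.8475.
Δ = 1.0860 − 0.8475 = 0.2385.
(The classical prediction exceeds c; the relativistic result does not.)

Δ = 0.238c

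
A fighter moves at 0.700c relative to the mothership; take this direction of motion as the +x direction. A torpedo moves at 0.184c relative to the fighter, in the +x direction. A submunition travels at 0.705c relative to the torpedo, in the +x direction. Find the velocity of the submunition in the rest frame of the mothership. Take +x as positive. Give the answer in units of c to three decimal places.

Apply u = (u' + v)/(1 + u'v/c²) successively, working outward toward the mothership.
Start: velocity of the fighter relative to the mothership = 0.7000c.
Compose with the torpedo (u' = 0.184 in the fighter frame): u_1 = (0.184 + 0.700) / (1 + 0.184·0.700) = 0.8840/1.1288 = 0.7831.
Compose with the submunition (u' = 0.705 in the torpedo frame): u_2 = (0.705 + 0.783) / (1 + 0.705·0.783) = 1.4881/1.5521 = 0.9588.

0.959c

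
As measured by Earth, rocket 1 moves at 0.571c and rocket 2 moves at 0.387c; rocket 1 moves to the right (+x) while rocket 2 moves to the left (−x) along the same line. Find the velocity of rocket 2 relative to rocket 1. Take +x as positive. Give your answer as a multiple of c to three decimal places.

β_A = 0.571, β_B = -0.387.
Transform to A's frame with the inverse velocity-addition law: u' = (u − v)/(1 − uv/c²), taking u = β_B and v = β_A.
u' = (-0.387 − 0.571) / (1 − (0.571)(-0.387)) = -0.9580/1.2210 = -0.7846.

-0.785c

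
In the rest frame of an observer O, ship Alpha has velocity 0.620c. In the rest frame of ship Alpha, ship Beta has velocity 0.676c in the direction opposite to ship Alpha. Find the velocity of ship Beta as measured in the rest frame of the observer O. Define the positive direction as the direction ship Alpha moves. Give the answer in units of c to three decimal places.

-0.096c

With v = 0.620 and u' = -0.676 (in units of c),
u = (u' + v)/(1 + u'v/c²):
u = (-0.676 + 0.620) / (1 + (-0.676)·0.620) = -0.0560/0.5809 = -0.0964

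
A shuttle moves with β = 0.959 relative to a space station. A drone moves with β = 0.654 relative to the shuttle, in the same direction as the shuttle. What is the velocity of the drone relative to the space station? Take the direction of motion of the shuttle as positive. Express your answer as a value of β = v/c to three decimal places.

β = 0.991

With v = 0.959 and u' = 0.654 (in units of c),
u = (u' + v)/(1 + u'v/c²):
u = (0.654 + 0.959) / (1 + 0.654·0.959) = 1.6130/1.6272 = 0.9913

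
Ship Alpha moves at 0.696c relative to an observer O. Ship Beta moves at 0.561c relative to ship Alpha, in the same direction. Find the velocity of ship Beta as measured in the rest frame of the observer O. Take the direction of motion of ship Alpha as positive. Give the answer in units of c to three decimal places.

With v = 0.696 and u' = 0.561 (in units of c),
u = (u' + v)/(1 + u'v/c²):
u = (0.561 + 0.696) / (1 + 0.561·0.696) = 1.2570/1.3905 = 0.9040

0.904c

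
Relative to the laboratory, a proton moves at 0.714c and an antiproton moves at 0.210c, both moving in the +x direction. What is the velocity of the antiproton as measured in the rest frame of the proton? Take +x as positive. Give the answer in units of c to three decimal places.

β_A = 0.714, β_B = 0.210.
Transform to A's frame with the inverse velocity-addition law: u' = (u − v)/(1 − uv/c²), taking u = β_B and v = β_A.
u' = (0.210 − 0.714) / (1 − (0.714)(0.210)) = -0.5040/0.8501 = -0.5929.

-0.593c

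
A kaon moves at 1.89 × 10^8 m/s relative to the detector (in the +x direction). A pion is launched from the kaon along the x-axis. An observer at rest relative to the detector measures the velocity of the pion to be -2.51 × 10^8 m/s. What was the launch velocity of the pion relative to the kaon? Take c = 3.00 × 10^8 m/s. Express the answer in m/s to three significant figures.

v = 0.630c, u = -0.837c.
Invert the composition law: u' = (u − v)/(1 − uv/c²).
u' = (-0.837 − 0.630) / (1 − (-0.837)(0.630)) = -1.4667/1.5271 = -0.9604.
u' = -0.9604 × 3.00 × 10^8 m/s.

-2.88 × 10^8 m/s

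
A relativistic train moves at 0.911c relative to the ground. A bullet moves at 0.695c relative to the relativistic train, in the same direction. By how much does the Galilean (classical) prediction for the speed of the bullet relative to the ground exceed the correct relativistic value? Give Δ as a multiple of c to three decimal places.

Δ = 0.623c

Galilean: u_cl = 0.695 + 0.911 = 1.6060.
Relativistic: u_rel = (0.695 + 0.911) / (1 + 0.695·0.911) = 1.6060/1.6331 = 0.9834.
Δ = 1.6060 − 0.9834 = 0.6226.
(The classical prediction exceeds c; the relativistic result does not.)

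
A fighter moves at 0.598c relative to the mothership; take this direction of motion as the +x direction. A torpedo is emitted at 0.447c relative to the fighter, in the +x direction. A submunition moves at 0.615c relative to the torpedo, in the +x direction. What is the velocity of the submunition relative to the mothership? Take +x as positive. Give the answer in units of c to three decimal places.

0.955c

Apply u = (u' + v)/(1 + u'v/c²) successively, working outward toward the mothership.
Start: velocity of the fighter relative to the mothership = 0.5980c.
Compose with the torpedo (u' = 0.447 in the fighter frame): u_1 = (0.447 + 0.598) / (1 + 0.447·0.598) = 1.0450/1.2673 = 0.8246.
Compose with the submunition (u' = 0.615 in the torpedo frame): u_2 = (0.615 + 0.825) / (1 + 0.615·0.825) = 1.4396/1.5071 = 0.9552.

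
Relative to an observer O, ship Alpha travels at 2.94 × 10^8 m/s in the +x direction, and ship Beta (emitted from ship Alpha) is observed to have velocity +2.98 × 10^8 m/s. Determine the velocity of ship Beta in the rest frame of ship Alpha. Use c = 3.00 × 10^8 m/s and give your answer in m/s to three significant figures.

v = 0.980c, u = 0.993c.
Invert the composition law: u' = (u − v)/(1 − uv/c²).
u' = (0.993 − 0.980) / (1 − (0.993)(0.980)) = 0.0133/0.0265 = 0.5025.
u' = 0.5025 × 3.00 × 10^8 m/s.

+1.51 × 10^8 m/s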